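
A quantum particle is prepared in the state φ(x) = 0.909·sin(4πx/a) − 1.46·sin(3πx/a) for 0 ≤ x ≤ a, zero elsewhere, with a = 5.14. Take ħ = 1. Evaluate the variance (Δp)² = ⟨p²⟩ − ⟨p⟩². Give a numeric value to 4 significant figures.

Compute ⟨p⟩ and ⟨p²⟩ separately; (Δp)² = ⟨p²⟩ − ⟨p⟩².
d²/dx² sin(jπx/a) = −(jπ/a)²·sin(jπx/a); on 0 ≤ x ≤ a, ∫sin²(jπx/a) dx = a/2 and ∫sin(jπx/a)·sin(lπx/a) dx = 0 for j ≠ l, so only diagonal terms survive in ∫|φ|² and ∫φ·φ″; ∫φ·φ′ dx = [φ²/2] between the walls = 0.
Normalization: ∫|φ|² dx = 7.6018.
⟨p⟩ = 0.0000 and ⟨p²⟩ = 4.0926.
(Δp)² = 4.0926 − (0.0000)² = 4.0926.

4.093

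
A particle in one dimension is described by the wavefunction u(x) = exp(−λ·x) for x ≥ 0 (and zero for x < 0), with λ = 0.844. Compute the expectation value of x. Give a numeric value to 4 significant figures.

⟨x⟩ = ∫ x·|u|² dx / ∫|u|² dx (integrals over the domain).
Every integrand reduces to terms xʲ·e^(−2λx) on [0, ∞); use ∫₀^∞ xʲ·e^(−2λx) dx = j!/(2λ)^(j+1).
State is unnormalized: ∫|u|² dx = 0.59242, and ∫u*·x·u dx = 0.35096, so ⟨x⟩ = 0.35096 / 0.59242.
⟨x⟩ = 0.59242.

0.5924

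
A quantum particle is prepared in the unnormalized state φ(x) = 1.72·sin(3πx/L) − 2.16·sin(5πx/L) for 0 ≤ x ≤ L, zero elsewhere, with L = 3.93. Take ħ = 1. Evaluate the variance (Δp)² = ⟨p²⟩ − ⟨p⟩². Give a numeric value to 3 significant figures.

12.0

Compute ⟨p⟩ and ⟨p²⟩ separately; (Δp)² = ⟨p²⟩ − ⟨p⟩².
d²/dx² sin(jπx/L) = −(jπ/L)²·sin(jπx/L); on 0 ≤ x ≤ L, ∫sin²(jπx/L) dx = L/2 and ∫sin(jπx/L)·sin(lπx/L) dx = 0 for j ≠ l, so only diagonal terms survive in ∫|φ|² and ∫φ·φ″; ∫φ·φ′ dx = [φ²/2] between the walls = 0.
Normalization: ∫|φ|² dx = 14.981.
⟨p⟩ = 0.0000 and ⟨p²⟩ = 12.008.
(Δp)² = 12.008 − (0.0000)² = 12.008.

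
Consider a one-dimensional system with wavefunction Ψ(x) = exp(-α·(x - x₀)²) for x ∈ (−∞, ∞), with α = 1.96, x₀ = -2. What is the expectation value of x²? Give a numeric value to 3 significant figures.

⟨x²⟩ = ∫ x²·|Ψ|² dx / ∫|Ψ|² dx (integrals over the domain).
Gaussian moments (u = x − x₀): ∫u^(2j)·e^(−2αu²) du = (2j−1)!!/(4α)^j · √(π/(2α)), odd powers integrate to 0; here √(π/(2α)) = 0.89522.
State is unnormalized: ∫|Ψ|² dx = 0.89522, and ∫Ψ*·x²·Ψ dx = 3.6951, so ⟨x²⟩ = 3.6951 / 0.89522.
⟨x²⟩ = 4.1276.

4.13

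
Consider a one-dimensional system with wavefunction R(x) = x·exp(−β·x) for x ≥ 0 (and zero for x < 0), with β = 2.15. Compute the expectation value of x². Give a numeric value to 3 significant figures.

0.649

⟨x²⟩ = ∫ x²·|R|² dx / ∫|R|² dx (integrals over the domain).
Every integrand reduces to terms xʲ·e^(−2βx) on [0, ∞); use ∫₀^∞ xʲ·e^(−2βx) dx = j!/(2β)^(j+1).
State is unnormalized: ∫|R|² dx = 0.025155, and ∫R*·x²·R dx = 0.016326, so ⟨x²⟩ = 0.016326 / 0.025155.
⟨x²⟩ = 0.64900.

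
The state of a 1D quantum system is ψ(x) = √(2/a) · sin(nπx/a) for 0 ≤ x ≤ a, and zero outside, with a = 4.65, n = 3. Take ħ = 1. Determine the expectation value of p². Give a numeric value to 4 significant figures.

4.108

p² ψ = −ħ² d²ψ/dx²; ⟨p²⟩ = −ħ² ∫ ψ*·ψ'' dx.
d/dx sin(nπx/a) = (nπ/a)·cos(nπx/a) and d²/dx² sin(nπx/a) = −(nπ/a)²·sin(nπx/a); on 0 ≤ x ≤ a, ∫sin²(nπx/a) dx = a/2 and ∫sin(nπx/a)·cos(nπx/a) dx = 0.
⟨p²⟩ = 4.1081.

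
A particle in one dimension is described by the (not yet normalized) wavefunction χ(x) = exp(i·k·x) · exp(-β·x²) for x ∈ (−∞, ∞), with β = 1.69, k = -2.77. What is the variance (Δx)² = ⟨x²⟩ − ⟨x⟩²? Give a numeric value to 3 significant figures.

Compute ⟨x⟩ and ⟨x²⟩ separately, then (Δx)² = ⟨x²⟩ − ⟨x⟩².
Gaussian moments: ∫x^(2j)·e^(−2βx²) dx = (2j−1)!!/(4β)^j · √(π/(2β)), odd powers integrate to 0; here √(π/(2β)) = 0.96409.
Normalization: ∫|χ|² dx = 0.96409.
⟨x⟩ = 0.0000 and ⟨x²⟩ = 0.14793.
(Δx)² = 0.14793 − (0.0000)² = 0.14793.

0.148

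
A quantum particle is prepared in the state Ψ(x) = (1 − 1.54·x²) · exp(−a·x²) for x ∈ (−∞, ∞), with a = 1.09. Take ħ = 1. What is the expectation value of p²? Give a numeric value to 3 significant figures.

4.21

p² Ψ = −ħ² d²Ψ/dx²; ⟨p²⟩ = −ħ² ∫ Ψ*·Ψ'' dx / ∫|Ψ|² dx.
Expand each integrand as polynomial × e^(−2ax²) and use ∫x^(2j)·e^(−2ax²) dx = (2j−1)!!/(4a)^j · √(π/(2a)), odd powers → 0; here √(π/(2a)) = 1.2005. Differentiate with the product rule, d/dx e^(−ax²) = −2ax·e^(−ax²).
State is unnormalized: ∫|Ψ|² dx = 0.80173, and ∫Ψ*·(−ħ² Ψ'') dx = 3.3756, so ⟨p²⟩ = 3.3756 / 0.80173.
⟨p²⟩ = 4.2104.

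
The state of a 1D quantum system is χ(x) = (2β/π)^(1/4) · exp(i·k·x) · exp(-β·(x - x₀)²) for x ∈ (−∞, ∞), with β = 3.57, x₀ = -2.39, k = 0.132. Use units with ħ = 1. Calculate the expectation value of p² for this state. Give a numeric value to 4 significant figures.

3.587

p² χ = −ħ² d²χ/dx²; ⟨p²⟩ = −ħ² ∫ χ*·χ'' dx.
Gaussian moments (u = x − x₀): ∫u^(2j)·e^(−2βu²) du = (2j−1)!!/(4β)^j · √(π/(2β)), odd powers integrate to 0; here √(π/(2β)) = 0.66332. Derivatives: χ′ = (ik − 2βu)·χ, χ″ = ((ik − 2βu)² − 2β)·χ; the odd-in-u pieces drop out.
⟨p²⟩ = 3.5874.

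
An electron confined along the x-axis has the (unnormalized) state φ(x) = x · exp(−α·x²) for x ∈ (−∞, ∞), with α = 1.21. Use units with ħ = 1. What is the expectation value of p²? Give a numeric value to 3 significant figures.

p² φ = −ħ² d²φ/dx²; ⟨p²⟩ = −ħ² ∫ φ*·φ'' dx / ∫|φ|² dx.
Expand each integrand as polynomial × e^(−2αx²) and use ∫x^(2j)·e^(−2αx²) dx = (2j−1)!!/(4α)^j · √(π/(2α)), odd powers → 0; here √(π/(2α)) = 1.1394. Differentiate with the product rule, d/dx e^(−αx²) = −2αx·e^(−αx²).
State is unnormalized: ∫|φ|² dx = 0.23541, and ∫φ*·(−ħ² φ'') dx = 0.85453, so ⟨p²⟩ = 0.85453 / 0.23541.
⟨p²⟩ = 3.6300.

3.63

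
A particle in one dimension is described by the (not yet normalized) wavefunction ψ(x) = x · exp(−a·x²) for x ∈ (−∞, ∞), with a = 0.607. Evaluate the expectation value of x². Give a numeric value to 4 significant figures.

1.236

⟨x²⟩ = ∫ x²·|ψ|² dx / ∫|ψ|² dx (integrals over the domain).
Expand each integrand as polynomial × e^(−2ax²) and use ∫x^(2j)·e^(−2ax²) dx = (2j−1)!!/(4a)^j · √(π/(2a)), odd powers → 0; here √(π/(2a)) = 1.6087.
State is unnormalized: ∫|ψ|² dx = 0.66255, and ∫ψ*·x²·ψ dx = 0.81863, so ⟨x²⟩ = 0.81863 / 0.66255.
⟨x²⟩ = 1.2356.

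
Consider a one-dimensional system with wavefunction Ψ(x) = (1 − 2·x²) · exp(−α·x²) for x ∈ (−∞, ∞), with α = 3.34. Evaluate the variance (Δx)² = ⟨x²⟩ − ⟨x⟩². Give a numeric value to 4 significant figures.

Compute ⟨x⟩ and ⟨x²⟩ separately, then (Δx)² = ⟨x²⟩ − ⟨x⟩².
Expand each integrand as polynomial × e^(−2αx²) and use ∫x^(2j)·e^(−2αx²) dx = (2j−1)!!/(4α)^j · √(π/(2α)), odd powers → 0; here √(π/(2α)) = 0.68578.
Normalization: ∫|Ψ|² dx = 0.52656.
⟨x⟩ = 0.0000 and ⟨x²⟩ = 0.042693.
(Δx)² = 0.042693 − (0.0000)² = 0.042693.

0.04269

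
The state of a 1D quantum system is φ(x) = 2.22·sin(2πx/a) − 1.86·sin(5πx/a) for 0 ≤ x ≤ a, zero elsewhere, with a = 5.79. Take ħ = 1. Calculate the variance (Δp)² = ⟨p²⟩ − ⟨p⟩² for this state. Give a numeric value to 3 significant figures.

3.73

Compute ⟨p⟩ and ⟨p²⟩ separately; (Δp)² = ⟨p²⟩ − ⟨p⟩².
d²/dx² sin(jπx/a) = −(jπ/a)²·sin(jπx/a); on 0 ≤ x ≤ a, ∫sin²(jπx/a) dx = a/2 and ∫sin(jπx/a)·sin(lπx/a) dx = 0 for j ≠ l, so only diagonal terms survive in ∫|φ|² and ∫φ·φ″; ∫φ·φ′ dx = [φ²/2] between the walls = 0.
Normalization: ∫|φ|² dx = 24.283.
⟨p⟩ = 0.0000 and ⟨p²⟩ = 3.7275.
(Δp)² = 3.7275 − (0.0000)² = 3.7275.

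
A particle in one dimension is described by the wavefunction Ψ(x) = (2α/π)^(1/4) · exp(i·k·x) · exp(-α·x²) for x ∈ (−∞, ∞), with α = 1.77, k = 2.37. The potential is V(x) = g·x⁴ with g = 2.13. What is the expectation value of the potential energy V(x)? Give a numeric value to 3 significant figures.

⟨V⟩ = ∫ V(x)·|Ψ|² dx.
Gaussian moments: ∫x^(2j)·e^(−2αx²) dx = (2j−1)!!/(4α)^j · √(π/(2α)), odd powers integrate to 0; here √(π/(2α)) = 0.94205.
⟨V⟩ = 0.12748.

0.127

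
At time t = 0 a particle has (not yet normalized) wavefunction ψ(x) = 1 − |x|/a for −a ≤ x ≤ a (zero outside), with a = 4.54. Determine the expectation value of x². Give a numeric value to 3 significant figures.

⟨x²⟩ = ∫ x²·|ψ|² dx / ∫|ψ|² dx (integrals over the domain).
ψ is even, so ∫ over [−a, a] = 2∫₀ᵃ with ψ = 1 − x/a there: ∫₀ᵃ (1 − x/a)² dx = a/3, ∫₀ᵃ x²(1 − x/a)² dx = a³/30, ∫₀ᵃ x⁴(1 − x/a)² dx = a⁵/105.
State is unnormalized: ∫|ψ|² dx = 3.0267, and ∫ψ*·x²·ψ dx = 6.2384, so ⟨x²⟩ = 6.2384 / 3.0267.
⟨x²⟩ = 2.0612.

2.06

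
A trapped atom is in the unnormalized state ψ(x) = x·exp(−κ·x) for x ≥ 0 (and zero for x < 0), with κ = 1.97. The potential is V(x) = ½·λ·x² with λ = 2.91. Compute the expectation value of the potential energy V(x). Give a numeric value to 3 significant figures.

1.12

⟨V⟩ = ∫ V(x)·|ψ|² dx / ∫|ψ|² dx.
Every integrand reduces to terms xʲ·e^(−2κx) on [0, ∞); use ∫₀^∞ xʲ·e^(−2κx) dx = j!/(2κ)^(j+1).
State is unnormalized: ∫|ψ|² dx = 0.032700, and ∫ψ*·V(x)·ψ dx = 0.036778, so ⟨V⟩ = 0.036778 / 0.032700.
⟨V⟩ = 1.1247.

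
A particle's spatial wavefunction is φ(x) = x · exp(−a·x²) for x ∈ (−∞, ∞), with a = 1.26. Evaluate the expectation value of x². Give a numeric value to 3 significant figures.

⟨x²⟩ = ∫ x²·|φ|² dx / ∫|φ|² dx (integrals over the domain).
Expand each integrand as polynomial × e^(−2ax²) and use ∫x^(2j)·e^(−2ax²) dx = (2j−1)!!/(4a)^j · √(π/(2a)), odd powers → 0; here √(π/(2a)) = 1.1165.
State is unnormalized: ∫|φ|² dx = 0.22154, and ∫φ*·x²·φ dx = 0.13187, so ⟨x²⟩ = 0.13187 / 0.22154.
⟨x²⟩ = 0.59524.

0.595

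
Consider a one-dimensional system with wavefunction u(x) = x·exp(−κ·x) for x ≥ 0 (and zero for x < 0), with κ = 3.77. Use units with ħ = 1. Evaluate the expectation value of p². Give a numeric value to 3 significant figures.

p² u = −ħ² d²u/dx²; ⟨p²⟩ = −ħ² ∫ u*·u'' dx / ∫|u|² dx.
Differentiate x·exp(−κ·x) with the product rule; every integrand then reduces to terms xʲ·e^(−2κx) on [0, ∞), with ∫₀^∞ xʲ·e^(−2κx) dx = j!/(2κ)^(j+1).
State is unnormalized: ∫|u|² dx = 0.0046657, and ∫u*·(−ħ² u'') dx = 0.066313, so ⟨p²⟩ = 0.066313 / 0.0046657.
⟨p²⟩ = 14.213.

14.2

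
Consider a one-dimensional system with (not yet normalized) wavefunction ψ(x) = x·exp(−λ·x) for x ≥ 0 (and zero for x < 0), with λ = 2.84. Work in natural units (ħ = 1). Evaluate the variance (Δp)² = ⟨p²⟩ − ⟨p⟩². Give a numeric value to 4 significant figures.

8.066

Compute ⟨p⟩ and ⟨p²⟩ separately; (Δp)² = ⟨p²⟩ − ⟨p⟩².
Differentiate x·exp(−λ·x) with the product rule; every integrand then reduces to terms xʲ·e^(−2λx) on [0, ∞), with ∫₀^∞ xʲ·e^(−2λx) dx = j!/(2λ)^(j+1).
Normalization: ∫|ψ|² dx = 0.010914.
⟨p⟩ = 0.0000 and ⟨p²⟩ = 8.0656.
(Δp)² = 8.0656 − (0.0000)² = 8.0656.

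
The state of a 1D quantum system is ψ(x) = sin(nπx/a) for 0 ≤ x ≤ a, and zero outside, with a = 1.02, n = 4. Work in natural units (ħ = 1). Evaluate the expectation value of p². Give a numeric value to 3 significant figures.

p² ψ = −ħ² d²ψ/dx²; ⟨p²⟩ = −ħ² ∫ ψ*·ψ'' dx / ∫|ψ|² dx.
d/dx sin(nπx/a) = (nπ/a)·cos(nπx/a) and d²/dx² sin(nπx/a) = −(nπ/a)²·sin(nπx/a); on 0 ≤ x ≤ a, ∫sin²(nπx/a) dx = a/2 and ∫sin(nπx/a)·cos(nπx/a) dx = 0.
State is unnormalized: ∫|ψ|² dx = 0.51000, and ∫ψ*·(−ħ² ψ'') dx = 77.409, so ⟨p²⟩ = 77.409 / 0.51000.
⟨p²⟩ = 151.78.

152.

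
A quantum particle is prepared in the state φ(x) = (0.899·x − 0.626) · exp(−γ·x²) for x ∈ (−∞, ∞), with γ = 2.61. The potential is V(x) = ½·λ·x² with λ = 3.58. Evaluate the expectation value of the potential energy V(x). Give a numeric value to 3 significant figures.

0.228

⟨V⟩ = ∫ V(x)·|φ|² dx / ∫|φ|² dx.
Expand each integrand as polynomial × e^(−2γx²) and use ∫x^(2j)·e^(−2γx²) dx = (2j−1)!!/(4γ)^j · √(π/(2γ)), odd powers → 0; here √(π/(2γ)) = 0.77578.
State is unnormalized: ∫|φ|² dx = 0.36407, and ∫φ*·V(x)·φ dx = 0.083015, so ⟨V⟩ = 0.083015 / 0.36407.
⟨V⟩ = 0.22802.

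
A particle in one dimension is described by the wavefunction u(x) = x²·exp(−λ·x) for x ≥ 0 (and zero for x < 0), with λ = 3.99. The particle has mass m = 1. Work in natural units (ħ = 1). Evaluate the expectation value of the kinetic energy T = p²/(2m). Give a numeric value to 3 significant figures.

T = −(ħ²/2m) d²/dx², so ⟨T⟩ = −(ħ²/2m) ∫ u*·u'' dx / ∫|u|² dx; with m = 1.
Differentiate x²·exp(−λ·x) with the product rule; every integrand then reduces to terms xʲ·e^(−2λx) on [0, ∞), with ∫₀^∞ xʲ·e^(−2λx) dx = j!/(2λ)^(j+1).
State is unnormalized: ∫|u|² dx = 0.00074165, and ∫u*·(−ħ²/2m · u'') dx = 0.0019678, so ⟨T⟩ = 0.0019678 / 0.00074165.
⟨T⟩ = 2.6534.

2.65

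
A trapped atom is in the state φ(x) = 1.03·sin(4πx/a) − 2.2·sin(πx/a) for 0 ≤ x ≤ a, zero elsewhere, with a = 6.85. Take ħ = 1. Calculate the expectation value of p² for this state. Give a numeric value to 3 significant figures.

p² φ = −ħ² d²φ/dx²; ⟨p²⟩ = −ħ² ∫ φ*·φ'' dx / ∫|φ|² dx.
d²/dx² sin(jπx/a) = −(jπ/a)²·sin(jπx/a); on 0 ≤ x ≤ a, ∫sin²(jπx/a) dx = a/2 and ∫sin(jπx/a)·sin(lπx/a) dx = 0 for j ≠ l, so only diagonal terms survive in ∫|φ|² and ∫φ·φ″; ∫φ·φ′ dx = [φ²/2] between the walls = 0.
State is unnormalized: ∫|φ|² dx = 20.211, and ∫φ*·(−ħ² φ'') dx = 15.715, so ⟨p²⟩ = 15.715 / 20.211.
⟨p²⟩ = 0.77758.

0.778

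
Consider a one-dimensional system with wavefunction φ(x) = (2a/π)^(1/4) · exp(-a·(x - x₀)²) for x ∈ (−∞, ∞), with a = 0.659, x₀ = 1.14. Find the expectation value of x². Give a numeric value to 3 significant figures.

⟨x²⟩ = ∫ x²·|φ|² dx (integrals over the domain).
Gaussian moments (u = x − x₀): ∫u^(2j)·e^(−2au²) du = (2j−1)!!/(4a)^j · √(π/(2a)), odd powers integrate to 0; here √(π/(2a)) = 1.5439.
⟨x²⟩ = 1.6790.

1.68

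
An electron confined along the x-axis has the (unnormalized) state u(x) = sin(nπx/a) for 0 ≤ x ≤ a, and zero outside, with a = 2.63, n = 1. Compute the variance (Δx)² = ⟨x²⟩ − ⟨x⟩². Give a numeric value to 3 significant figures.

Compute ⟨x⟩ and ⟨x²⟩ separately, then (Δx)² = ⟨x²⟩ − ⟨x⟩².
With sin²θ = (1 − cos2θ)/2 on 0 ≤ x ≤ a: ∫sin²(nπx/a) dx = a/2, ∫x·sin²(nπx/a) dx = a²/4, ∫x²·sin²(nπx/a) dx = a³·(1/6 − 1/(4n²π²)); higher powers xᵏ the same way, integrating xᵏ·cos(2nπx/a) by parts.
Normalization: ∫|u|² dx = 1.3150.
⟨x⟩ = 1.3150 and ⟨x²⟩ = 1.9552.
(Δx)² = 1.9552 − (1.3150)² = 0.22599.

0.226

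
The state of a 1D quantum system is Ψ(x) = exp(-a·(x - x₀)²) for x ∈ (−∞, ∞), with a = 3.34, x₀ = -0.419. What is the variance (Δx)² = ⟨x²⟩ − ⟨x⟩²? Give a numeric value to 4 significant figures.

0.07485

Compute ⟨x⟩ and ⟨x²⟩ separately, then (Δx)² = ⟨x²⟩ − ⟨x⟩².
Gaussian moments (u = x − x₀): ∫u^(2j)·e^(−2au²) du = (2j−1)!!/(4a)^j · √(π/(2a)), odd powers integrate to 0; here √(π/(2a)) = 0.68578.
Normalization: ∫|Ψ|² dx = 0.68578.
⟨x⟩ = -0.41900 and ⟨x²⟩ = 0.25041.
(Δx)² = 0.25041 − (-0.41900)² = 0.074850.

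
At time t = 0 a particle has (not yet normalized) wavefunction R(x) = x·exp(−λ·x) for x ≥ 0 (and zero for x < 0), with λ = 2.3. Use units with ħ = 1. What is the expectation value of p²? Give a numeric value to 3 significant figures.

5.29

p² R = −ħ² d²R/dx²; ⟨p²⟩ = −ħ² ∫ R*·R'' dx / ∫|R|² dx.
Differentiate x·exp(−λ·x) with the product rule; every integrand then reduces to terms xʲ·e^(−2λx) on [0, ∞), with ∫₀^∞ xʲ·e^(−2λx) dx = j!/(2λ)^(j+1).
State is unnormalized: ∫|R|² dx = 0.020547, and ∫R*·(−ħ² R'') dx = 0.10870, so ⟨p²⟩ = 0.10870 / 0.020547.
⟨p²⟩ = 5.2900.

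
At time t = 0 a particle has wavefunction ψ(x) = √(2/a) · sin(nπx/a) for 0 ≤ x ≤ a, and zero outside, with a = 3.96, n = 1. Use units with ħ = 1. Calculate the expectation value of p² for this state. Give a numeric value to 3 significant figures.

p² ψ = −ħ² d²ψ/dx²; ⟨p²⟩ = −ħ² ∫ ψ*·ψ'' dx.
d/dx sin(nπx/a) = (nπ/a)·cos(nπx/a) and d²/dx² sin(nπx/a) = −(nπ/a)²·sin(nπx/a); on 0 ≤ x ≤ a, ∫sin²(nπx/a) dx = a/2 and ∫sin(nπx/a)·cos(nπx/a) dx = 0.
⟨p²⟩ = 0.62937.

0.629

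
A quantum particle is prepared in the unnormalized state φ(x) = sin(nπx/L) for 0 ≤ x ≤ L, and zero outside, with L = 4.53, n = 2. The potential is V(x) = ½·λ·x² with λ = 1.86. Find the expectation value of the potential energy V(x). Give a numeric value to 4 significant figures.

⟨V⟩ = ∫ V(x)·|φ|² dx / ∫|φ|² dx.
With sin²θ = (1 − cos2θ)/2 on 0 ≤ x ≤ L: ∫sin²(nπx/L) dx = L/2, ∫x·sin²(nπx/L) dx = L²/4, ∫x²·sin²(nπx/L) dx = L³·(1/6 − 1/(4n²π²)); higher powers xᵏ the same way, integrating xᵏ·cos(2nπx/L) by parts.
State is unnormalized: ∫|φ|² dx = 2.2650, and ∫φ*·V(x)·φ dx = 13.861, so ⟨V⟩ = 13.861 / 2.2650.
⟨V⟩ = 6.1198.

6.120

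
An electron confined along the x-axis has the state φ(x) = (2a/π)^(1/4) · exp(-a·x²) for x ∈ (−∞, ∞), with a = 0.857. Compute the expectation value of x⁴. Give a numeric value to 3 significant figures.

0.255

⟨x⁴⟩ = ∫ x⁴·|φ|² dx (integrals over the domain).
Gaussian moments: ∫x^(2j)·e^(−2ax²) dx = (2j−1)!!/(4a)^j · √(π/(2a)), odd powers integrate to 0; here √(π/(2a)) = 1.3538.
⟨x⁴⟩ = 0.25529.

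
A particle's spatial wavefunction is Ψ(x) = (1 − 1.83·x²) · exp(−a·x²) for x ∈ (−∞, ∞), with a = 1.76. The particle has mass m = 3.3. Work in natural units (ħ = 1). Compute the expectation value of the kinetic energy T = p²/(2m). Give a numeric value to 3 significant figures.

0.778

T = −(ħ²/2m) d²/dx², so ⟨T⟩ = −(ħ²/2m) ∫ Ψ*·Ψ'' dx / ∫|Ψ|² dx; with m = 3.3.
Expand each integrand as polynomial × e^(−2ax²) and use ∫x^(2j)·e^(−2ax²) dx = (2j−1)!!/(4a)^j · √(π/(2a)), odd powers → 0; here √(π/(2a)) = 0.94472. Differentiate with the product rule, d/dx e^(−ax²) = −2ax·e^(−ax²).
State is unnormalized: ∫|Ψ|² dx = 0.64508, and ∫Ψ*·(−ħ²/2m · Ψ'') dx = 0.50206, so ⟨T⟩ = 0.50206 / 0.64508.
⟨T⟩ = 0.77829.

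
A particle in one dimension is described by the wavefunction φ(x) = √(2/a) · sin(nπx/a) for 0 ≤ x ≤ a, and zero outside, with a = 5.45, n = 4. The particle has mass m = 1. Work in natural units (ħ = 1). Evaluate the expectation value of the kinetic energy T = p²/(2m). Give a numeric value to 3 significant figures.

T = −(ħ²/2m) d²/dx², so ⟨T⟩ = −(ħ²/2m) ∫ φ*·φ'' dx; with m = 1.
d/dx sin(nπx/a) = (nπ/a)·cos(nπx/a) and d²/dx² sin(nπx/a) = −(nπ/a)²·sin(nπx/a); on 0 ≤ x ≤ a, ∫sin²(nπx/a) dx = a/2 and ∫sin(nπx/a)·cos(nπx/a) dx = 0.
⟨T⟩ = 2.6583.

2.66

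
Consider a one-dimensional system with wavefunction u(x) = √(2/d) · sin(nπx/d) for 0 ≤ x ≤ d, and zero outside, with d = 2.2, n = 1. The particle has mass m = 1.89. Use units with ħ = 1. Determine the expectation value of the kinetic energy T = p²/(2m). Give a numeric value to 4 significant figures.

T = −(ħ²/2m) d²/dx², so ⟨T⟩ = −(ħ²/2m) ∫ u*·u'' dx; with m = 1.89.
d/dx sin(nπx/d) = (nπ/d)·cos(nπx/d) and d²/dx² sin(nπx/d) = −(nπ/d)²·sin(nπx/d); on 0 ≤ x ≤ d, ∫sin²(nπx/d) dx = d/2 and ∫sin(nπx/d)·cos(nπx/d) dx = 0.
⟨T⟩ = 0.53946.

0.5395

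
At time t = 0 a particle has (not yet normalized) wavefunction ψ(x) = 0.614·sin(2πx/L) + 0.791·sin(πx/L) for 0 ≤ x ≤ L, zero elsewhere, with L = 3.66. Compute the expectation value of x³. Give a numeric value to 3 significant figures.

⟨x³⟩ = ∫ x³·|ψ|² dx / ∫|ψ|² dx (integrals over the domain).
On 0 ≤ x ≤ L (j ≠ l): ∫sin²(jπx/L) dx = L/2, ∫sin(jπx/L)·sin(lπx/L) dx = 0; diagonal moments ∫x·sin²(jπx/L) dx = L²/4, ∫x²·sin²(jπx/L) dx = L³·(1/6 − 1/(4j²π²)); cross terms ∫x·sin(jπx/L)·sin(lπx/L) dx = 0 for j + l even and −4jlL²/(π²(j² − l²)²) for j + l odd, ∫x²·sin(jπx/L)·sin(lπx/L) dx = (−1)^(j+l)·4jlL³/(π²(j² − l²)²); higher powers the same way via product-to-sum and parts.
State is unnormalized: ∫|ψ|² dx = 1.8349, and ∫ψ*·x³·ψ dx = 4.6384, so ⟨x³⟩ = 4.6384 / 1.8349.
⟨x³⟩ = 2.5279.

2.53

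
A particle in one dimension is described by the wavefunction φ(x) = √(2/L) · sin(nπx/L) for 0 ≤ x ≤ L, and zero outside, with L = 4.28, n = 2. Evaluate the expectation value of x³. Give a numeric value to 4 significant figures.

⟨x³⟩ = ∫ x³·|φ|² dx (integrals over the domain).
With sin²θ = (1 − cos2θ)/2 on 0 ≤ x ≤ L: ∫sin²(nπx/L) dx = L/2, ∫x·sin²(nπx/L) dx = L²/4, ∫x²·sin²(nπx/L) dx = L³·(1/6 − 1/(4n²π²)); higher powers xᵏ the same way, integrating xᵏ·cos(2nπx/L) by parts.
⟨x³⟩ = 18.111.

18.11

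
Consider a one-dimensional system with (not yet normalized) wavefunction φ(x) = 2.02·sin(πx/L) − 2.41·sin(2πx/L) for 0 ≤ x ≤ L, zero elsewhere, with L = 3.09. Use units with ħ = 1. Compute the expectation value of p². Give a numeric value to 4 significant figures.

p² φ = −ħ² d²φ/dx²; ⟨p²⟩ = −ħ² ∫ φ*·φ'' dx / ∫|φ|² dx.
d²/dx² sin(jπx/L) = −(jπ/L)²·sin(jπx/L); on 0 ≤ x ≤ L, ∫sin²(jπx/L) dx = L/2 and ∫sin(jπx/L)·sin(lπx/L) dx = 0 for j ≠ l, so only diagonal terms survive in ∫|φ|² and ∫φ·φ″; ∫φ·φ′ dx = [φ²/2] between the walls = 0.
State is unnormalized: ∫|φ|² dx = 15.278, and ∫φ*·(−ħ² φ'') dx = 43.619, so ⟨p²⟩ = 43.619 / 15.278.
⟨p²⟩ = 2.8551.

2.855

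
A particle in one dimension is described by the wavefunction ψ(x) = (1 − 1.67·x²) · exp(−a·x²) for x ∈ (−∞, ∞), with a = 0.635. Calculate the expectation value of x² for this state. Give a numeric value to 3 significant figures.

⟨x²⟩ = ∫ x²·|ψ|² dx / ∫|ψ|² dx (integrals over the domain).
Expand each integrand as polynomial × e^(−2ax²) and use ∫x^(2j)·e^(−2ax²) dx = (2j−1)!!/(4a)^j · √(π/(2a)), odd powers → 0; here √(π/(2a)) = 1.5728.
State is unnormalized: ∫|ψ|² dx = 1.5443, and ∫ψ*·x²·ψ dx = 2.1916, so ⟨x²⟩ = 2.1916 / 1.5443.
⟨x²⟩ = 1.4191.

1.42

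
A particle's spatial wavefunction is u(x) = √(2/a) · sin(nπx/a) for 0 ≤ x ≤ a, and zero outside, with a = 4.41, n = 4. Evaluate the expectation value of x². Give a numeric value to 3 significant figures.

⟨x²⟩ = ∫ x²·|u|² dx (integrals over the domain).
With sin²θ = (1 − cos2θ)/2 on 0 ≤ x ≤ a: ∫sin²(nπx/a) dx = a/2, ∫x·sin²(nπx/a) dx = a²/4, ∫x²·sin²(nπx/a) dx = a³·(1/6 − 1/(4n²π²)); higher powers xᵏ the same way, integrating xᵏ·cos(2nπx/a) by parts.
⟨x²⟩ = 6.4211.

6.42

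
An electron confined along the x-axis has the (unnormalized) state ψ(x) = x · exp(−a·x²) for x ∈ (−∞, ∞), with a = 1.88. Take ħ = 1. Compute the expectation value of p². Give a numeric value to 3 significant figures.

p² ψ = −ħ² d²ψ/dx²; ⟨p²⟩ = −ħ² ∫ ψ*·ψ'' dx / ∫|ψ|² dx.
Expand each integrand as polynomial × e^(−2ax²) and use ∫x^(2j)·e^(−2ax²) dx = (2j−1)!!/(4a)^j · √(π/(2a)), odd powers → 0; here √(π/(2a)) = 0.91407. Differentiate with the product rule, d/dx e^(−ax²) = −2ax·e^(−ax²).
State is unnormalized: ∫|ψ|² dx = 0.12155, and ∫ψ*·(−ħ² ψ'') dx = 0.68555, so ⟨p²⟩ = 0.68555 / 0.12155.
⟨p²⟩ = 5.6400.

5.64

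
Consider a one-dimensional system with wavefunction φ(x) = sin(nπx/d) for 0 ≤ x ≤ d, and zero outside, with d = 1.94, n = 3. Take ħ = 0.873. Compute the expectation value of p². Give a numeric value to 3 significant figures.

18.0

p² φ = −ħ² d²φ/dx²; ⟨p²⟩ = −ħ² ∫ φ*·φ'' dx / ∫|φ|² dx.
d/dx sin(nπx/d) = (nπ/d)·cos(nπx/d) and d²/dx² sin(nπx/d) = −(nπ/d)²·sin(nπx/d); on 0 ≤ x ≤ d, ∫sin²(nπx/d) dx = d/2 and ∫sin(nπx/d)·cos(nπx/d) dx = 0.
State is unnormalized: ∫|φ|² dx = 0.97000, and ∫φ*·(−ħ² φ'') dx = 17.448, so ⟨p²⟩ = 17.448 / 0.97000.
⟨p²⟩ = 17.987.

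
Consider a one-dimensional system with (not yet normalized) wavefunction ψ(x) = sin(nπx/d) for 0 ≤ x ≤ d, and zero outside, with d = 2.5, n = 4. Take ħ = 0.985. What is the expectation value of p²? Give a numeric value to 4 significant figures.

24.51

p² ψ = −ħ² d²ψ/dx²; ⟨p²⟩ = −ħ² ∫ ψ*·ψ'' dx / ∫|ψ|² dx.
d/dx sin(nπx/d) = (nπ/d)·cos(nπx/d) and d²/dx² sin(nπx/d) = −(nπ/d)²·sin(nπx/d); on 0 ≤ x ≤ d, ∫sin²(nπx/d) dx = d/2 and ∫sin(nπx/d)·cos(nπx/d) dx = 0.
State is unnormalized: ∫|ψ|² dx = 1.2500, and ∫ψ*·(−ħ² ψ'') dx = 30.642, so ⟨p²⟩ = 30.642 / 1.2500.
⟨p²⟩ = 24.514.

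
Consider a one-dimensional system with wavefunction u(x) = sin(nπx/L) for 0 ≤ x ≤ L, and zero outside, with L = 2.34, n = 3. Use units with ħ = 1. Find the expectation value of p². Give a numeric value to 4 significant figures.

16.22

p² u = −ħ² d²u/dx²; ⟨p²⟩ = −ħ² ∫ u*·u'' dx / ∫|u|² dx.
d/dx sin(nπx/L) = (nπ/L)·cos(nπx/L) and d²/dx² sin(nπx/L) = −(nπ/L)²·sin(nπx/L); on 0 ≤ x ≤ L, ∫sin²(nπx/L) dx = L/2 and ∫sin(nπx/L)·cos(nπx/L) dx = 0.
State is unnormalized: ∫|u|² dx = 1.1700, and ∫u*·(−ħ² u'') dx = 18.980, so ⟨p²⟩ = 18.980 / 1.1700.
⟨p²⟩ = 16.222.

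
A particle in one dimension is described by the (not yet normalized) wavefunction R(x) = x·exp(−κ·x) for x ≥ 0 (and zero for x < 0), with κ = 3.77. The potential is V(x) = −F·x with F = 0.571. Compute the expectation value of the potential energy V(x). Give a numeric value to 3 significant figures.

⟨V⟩ = ∫ V(x)·|R|² dx / ∫|R|² dx.
Every integrand reduces to terms xʲ·e^(−2κx) on [0, ∞); use ∫₀^∞ xʲ·e^(−2κx) dx = j!/(2κ)^(j+1).
State is unnormalized: ∫|R|² dx = 0.0046657, and ∫R*·V(x)·R dx = -0.0010600, so ⟨V⟩ = -0.0010600 / 0.0046657.
⟨V⟩ = -0.22719.

-0.227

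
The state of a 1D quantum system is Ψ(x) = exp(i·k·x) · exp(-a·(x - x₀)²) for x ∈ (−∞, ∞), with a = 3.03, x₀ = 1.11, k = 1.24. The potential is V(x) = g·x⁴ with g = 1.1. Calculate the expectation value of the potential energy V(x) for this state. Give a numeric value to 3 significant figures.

2.36

⟨V⟩ = ∫ V(x)·|Ψ|² dx / ∫|Ψ|² dx.
Gaussian moments (u = x − x₀): ∫u^(2j)·e^(−2au²) du = (2j−1)!!/(4a)^j · √(π/(2a)), odd powers integrate to 0; here √(π/(2a)) = 0.72001.
State is unnormalized: ∫|Ψ|² dx = 0.72001, and ∫Ψ*·V(x)·Ψ dx = 1.7016, so ⟨V⟩ = 1.7016 / 0.72001.
⟨V⟩ = 2.3633.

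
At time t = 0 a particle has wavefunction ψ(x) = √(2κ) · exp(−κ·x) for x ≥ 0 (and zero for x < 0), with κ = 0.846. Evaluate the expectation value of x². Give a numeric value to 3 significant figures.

0.699

⟨x²⟩ = ∫ x²·|ψ|² dx (integrals over the domain).
Every integrand reduces to terms xʲ·e^(−2κx) on [0, ∞); use ∫₀^∞ xʲ·e^(−2κx) dx = j!/(2κ)^(j+1).
⟨x²⟩ = 0.69860.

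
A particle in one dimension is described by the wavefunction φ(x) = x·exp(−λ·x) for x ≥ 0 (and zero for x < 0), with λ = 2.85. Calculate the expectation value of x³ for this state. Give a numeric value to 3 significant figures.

0.324

⟨x³⟩ = ∫ x³·|φ|² dx / ∫|φ|² dx (integrals over the domain).
Every integrand reduces to terms xʲ·e^(−2λx) on [0, ∞); use ∫₀^∞ xʲ·e^(−2λx) dx = j!/(2λ)^(j+1).
State is unnormalized: ∫|φ|² dx = 0.010800, and ∫φ*·x³·φ dx = 0.0034989, so ⟨x³⟩ = 0.0034989 / 0.010800.
⟨x³⟩ = 0.32399.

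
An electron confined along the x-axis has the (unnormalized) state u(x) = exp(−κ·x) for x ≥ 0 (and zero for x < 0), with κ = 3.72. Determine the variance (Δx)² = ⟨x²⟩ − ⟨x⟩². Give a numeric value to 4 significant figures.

0.01807

Compute ⟨x⟩ and ⟨x²⟩ separately, then (Δx)² = ⟨x²⟩ − ⟨x⟩².
Every integrand reduces to terms xʲ·e^(−2κx) on [0, ∞); use ∫₀^∞ xʲ·e^(−2κx) dx = j!/(2κ)^(j+1).
Normalization: ∫|u|² dx = 0.13441.
⟨x⟩ = 0.13441 and ⟨x²⟩ = 0.036131.
(Δx)² = 0.036131 − (0.13441)² = 0.018066.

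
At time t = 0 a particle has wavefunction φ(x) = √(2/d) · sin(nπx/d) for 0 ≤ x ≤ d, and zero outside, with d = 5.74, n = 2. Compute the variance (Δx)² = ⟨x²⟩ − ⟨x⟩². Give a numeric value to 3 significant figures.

Compute ⟨x⟩ and ⟨x²⟩ separately, then (Δx)² = ⟨x²⟩ − ⟨x⟩².
With sin²θ = (1 − cos2θ)/2 on 0 ≤ x ≤ d: ∫sin²(nπx/d) dx = d/2, ∫x·sin²(nπx/d) dx = d²/4, ∫x²·sin²(nπx/d) dx = d³·(1/6 − 1/(4n²π²)); higher powers xᵏ the same way, integrating xᵏ·cos(2nπx/d) by parts.
⟨x⟩ = 2.8700 and ⟨x²⟩ = 10.565.
(Δx)² = 10.565 − (2.8700)² = 2.3283.

2.33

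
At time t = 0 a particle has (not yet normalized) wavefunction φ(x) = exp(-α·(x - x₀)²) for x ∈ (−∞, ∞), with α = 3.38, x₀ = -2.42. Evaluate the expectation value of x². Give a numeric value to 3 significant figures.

⟨x²⟩ = ∫ x²·|φ|² dx / ∫|φ|² dx (integrals over the domain).
Gaussian moments (u = x − x₀): ∫u^(2j)·e^(−2αu²) du = (2j−1)!!/(4α)^j · √(π/(2α)), odd powers integrate to 0; here √(π/(2α)) = 0.68171.
State is unnormalized: ∫|φ|² dx = 0.68171, and ∫φ*·x²·φ dx = 4.0428, so ⟨x²⟩ = 4.0428 / 0.68171.
⟨x²⟩ = 5.9304.

5.93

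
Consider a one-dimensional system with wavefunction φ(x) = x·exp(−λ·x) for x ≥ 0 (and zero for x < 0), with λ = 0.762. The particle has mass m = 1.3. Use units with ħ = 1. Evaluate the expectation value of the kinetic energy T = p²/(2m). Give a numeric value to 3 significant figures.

0.223

T = −(ħ²/2m) d²/dx², so ⟨T⟩ = −(ħ²/2m) ∫ φ*·φ'' dx / ∫|φ|² dx; with m = 1.3.
Differentiate x·exp(−λ·x) with the product rule; every integrand then reduces to terms xʲ·e^(−2λx) on [0, ∞), with ∫₀^∞ xʲ·e^(−2λx) dx = j!/(2λ)^(j+1).
State is unnormalized: ∫|φ|² dx = 0.56503, and ∫φ*·(−ħ²/2m · φ'') dx = 0.12619, so ⟨T⟩ = 0.12619 / 0.56503.
⟨T⟩ = 0.22332.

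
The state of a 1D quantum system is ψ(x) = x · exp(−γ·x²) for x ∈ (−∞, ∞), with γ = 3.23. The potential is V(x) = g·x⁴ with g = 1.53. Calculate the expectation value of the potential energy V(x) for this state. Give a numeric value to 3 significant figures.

0.137

⟨V⟩ = ∫ V(x)·|ψ|² dx / ∫|ψ|² dx.
Expand each integrand as polynomial × e^(−2γx²) and use ∫x^(2j)·e^(−2γx²) dx = (2j−1)!!/(4γ)^j · √(π/(2γ)), odd powers → 0; here √(π/(2γ)) = 0.69736.
State is unnormalized: ∫|ψ|² dx = 0.053975, and ∫ψ*·V(x)·ψ dx = 0.0074209, so ⟨V⟩ = 0.0074209 / 0.053975.
⟨V⟩ = 0.13749.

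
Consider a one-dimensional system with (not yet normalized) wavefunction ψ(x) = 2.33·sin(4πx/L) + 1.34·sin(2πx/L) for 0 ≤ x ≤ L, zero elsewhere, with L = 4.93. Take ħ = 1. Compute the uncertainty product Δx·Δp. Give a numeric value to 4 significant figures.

Δx = √(⟨x²⟩−⟨x⟩²), Δp = √(⟨p²⟩−⟨p⟩²).
On 0 ≤ x ≤ L (j ≠ l): ∫sin²(jπx/L) dx = L/2, ∫sin(jπx/L)·sin(lπx/L) dx = 0; diagonal moments ∫x·sin²(jπx/L) dx = L²/4, ∫x²·sin²(jπx/L) dx = L³·(1/6 − 1/(4j²π²)); cross terms ∫x·sin(jπx/L)·sin(lπx/L) dx = 0 for j + l even and −4jlL²/(π²(j² − l²)²) for j + l odd, ∫x²·sin(jπx/L)·sin(lπx/L) dx = (−1)^(j+l)·4jlL³/(π²(j² − l²)²); higher powers the same way via product-to-sum and parts. d²/dx² sin(jπx/L) = −(jπ/L)²·sin(jπx/L); on 0 ≤ x ≤ L, ∫sin²(jπx/L) dx = L/2 and ∫sin(jπx/L)·sin(lπx/L) dx = 0 for j ≠ l, so only diagonal terms survive in ∫|ψ|² and ∫ψ·ψ″; ∫ψ·ψ′ dx = [ψ²/2] between the walls = 0.
Normalization: ∫|ψ|² dx = 17.808.
⟨x⟩ = 2.4650, ⟨x²⟩ = 8.9133 ⇒ Δx = 1.6844.
⟨p⟩ = 0.0000, ⟨p²⟩ = 5.2861 ⇒ Δp = 2.2991.
Δx·Δp = 3.8726.

3.873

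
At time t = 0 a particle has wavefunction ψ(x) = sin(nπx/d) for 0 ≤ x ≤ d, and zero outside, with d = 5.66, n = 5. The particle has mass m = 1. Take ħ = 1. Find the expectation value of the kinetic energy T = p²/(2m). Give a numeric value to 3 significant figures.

T = −(ħ²/2m) d²/dx², so ⟨T⟩ = −(ħ²/2m) ∫ ψ*·ψ'' dx / ∫|ψ|² dx; with m = 1.
d/dx sin(nπx/d) = (nπ/d)·cos(nπx/d) and d²/dx² sin(nπx/d) = −(nπ/d)²·sin(nπx/d); on 0 ≤ x ≤ d, ∫sin²(nπx/d) dx = d/2 and ∫sin(nπx/d)·cos(nπx/d) dx = 0.
State is unnormalized: ∫|ψ|² dx = 2.8300, and ∫ψ*·(−ħ²/2m · ψ'') dx = 10.898, so ⟨T⟩ = 10.898 / 2.8300.
⟨T⟩ = 3.8510.

3.85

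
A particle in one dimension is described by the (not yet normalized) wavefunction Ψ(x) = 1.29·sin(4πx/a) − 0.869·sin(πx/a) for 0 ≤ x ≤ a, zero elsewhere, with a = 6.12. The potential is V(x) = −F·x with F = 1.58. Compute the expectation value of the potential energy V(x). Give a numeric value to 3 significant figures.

⟨V⟩ = ∫ V(x)·|Ψ|² dx / ∫|Ψ|² dx.
On 0 ≤ x ≤ a (j ≠ l): ∫sin²(jπx/a) dx = a/2, ∫sin(jπx/a)·sin(lπx/a) dx = 0; diagonal moments ∫x·sin²(jπx/a) dx = a²/4, ∫x²·sin²(jπx/a) dx = a³·(1/6 − 1/(4j²π²)); cross terms ∫x·sin(jπx/a)·sin(lπx/a) dx = 0 for j + l even and −4jla²/(π²(j² − l²)²) for j + l odd, ∫x²·sin(jπx/a)·sin(lπx/a) dx = (−1)^(j+l)·4jla³/(π²(j² − l²)²); higher powers the same way via product-to-sum and parts.
State is unnormalized: ∫|Ψ|² dx = 7.4029, and ∫Ψ*·V(x)·Ψ dx = -36.748, so ⟨V⟩ = -36.748 / 7.4029.
⟨V⟩ = -4.9639.

-4.96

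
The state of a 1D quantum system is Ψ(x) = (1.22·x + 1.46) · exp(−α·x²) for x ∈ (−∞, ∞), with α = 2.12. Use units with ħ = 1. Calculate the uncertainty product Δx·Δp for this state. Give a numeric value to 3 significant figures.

0.501

Δx = √(⟨x²⟩−⟨x⟩²), Δp = √(⟨p²⟩−⟨p⟩²).
Expand each integrand as polynomial × e^(−2αx²) and use ∫x^(2j)·e^(−2αx²) dx = (2j−1)!!/(4α)^j · √(π/(2α)), odd powers → 0; here √(π/(2α)) = 0.86078. Differentiate with the product rule, d/dx e^(−αx²) = −2αx·e^(−αx²).
Normalization: ∫|Ψ|² dx = 1.9859.
⟨x⟩ = 0.18209, ⟨x²⟩ = 0.13587 ⇒ Δx = 0.32049.
⟨p⟩ = 0.0000, ⟨p²⟩ = 2.4426 ⇒ Δp = 1.5629.
Δx·Δp = 0.50088.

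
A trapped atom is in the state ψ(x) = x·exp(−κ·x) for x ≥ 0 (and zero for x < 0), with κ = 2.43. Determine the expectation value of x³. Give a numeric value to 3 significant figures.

0.523

⟨x³⟩ = ∫ x³·|ψ|² dx / ∫|ψ|² dx (integrals over the domain).
Every integrand reduces to terms xʲ·e^(−2κx) on [0, ∞); use ∫₀^∞ xʲ·e^(−2κx) dx = j!/(2κ)^(j+1).
State is unnormalized: ∫|ψ|² dx = 0.017423, and ∫ψ*·x³·ψ dx = 0.0091068, so ⟨x³⟩ = 0.0091068 / 0.017423.
⟨x³⟩ = 0.52269.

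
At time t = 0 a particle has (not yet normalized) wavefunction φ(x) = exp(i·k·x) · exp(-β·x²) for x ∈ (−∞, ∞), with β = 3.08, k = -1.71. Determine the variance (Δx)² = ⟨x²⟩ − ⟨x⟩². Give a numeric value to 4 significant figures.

0.08117

Compute ⟨x⟩ and ⟨x²⟩ separately, then (Δx)² = ⟨x²⟩ − ⟨x⟩².
Gaussian moments: ∫x^(2j)·e^(−2βx²) dx = (2j−1)!!/(4β)^j · √(π/(2β)), odd powers integrate to 0; here √(π/(2β)) = 0.71414.
Normalization: ∫|φ|² dx = 0.71414.
⟨x⟩ = 0.0000 and ⟨x²⟩ = 0.081169.
(Δx)² = 0.081169 − (0.0000)² = 0.081169.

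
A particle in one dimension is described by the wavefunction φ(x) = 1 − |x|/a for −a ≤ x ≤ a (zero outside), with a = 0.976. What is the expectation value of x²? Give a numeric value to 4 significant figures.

0.09526

⟨x²⟩ = ∫ x²·|φ|² dx / ∫|φ|² dx (integrals over the domain).
φ is even, so ∫ over [−a, a] = 2∫₀ᵃ with φ = 1 − x/a there: ∫₀ᵃ (1 − x/a)² dx = a/3, ∫₀ᵃ x²(1 − x/a)² dx = a³/30, ∫₀ᵃ x⁴(1 − x/a)² dx = a⁵/105.
State is unnormalized: ∫|φ|² dx = 0.65067, and ∫φ*·x²·φ dx = 0.061981, so ⟨x²⟩ = 0.061981 / 0.65067.
⟨x²⟩ = 0.095258.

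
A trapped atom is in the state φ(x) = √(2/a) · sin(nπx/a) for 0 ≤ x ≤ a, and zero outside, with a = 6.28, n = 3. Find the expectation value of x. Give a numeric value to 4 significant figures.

⟨x⟩ = ∫ x·|φ|² dx (integrals over the domain).
With sin²θ = (1 − cos2θ)/2 on 0 ≤ x ≤ a: ∫sin²(nπx/a) dx = a/2, ∫x·sin²(nπx/a) dx = a²/4, ∫x²·sin²(nπx/a) dx = a³·(1/6 − 1/(4n²π²)); higher powers xᵏ the same way, integrating xᵏ·cos(2nπx/a) by parts.
⟨x⟩ = 3.1400.

3.140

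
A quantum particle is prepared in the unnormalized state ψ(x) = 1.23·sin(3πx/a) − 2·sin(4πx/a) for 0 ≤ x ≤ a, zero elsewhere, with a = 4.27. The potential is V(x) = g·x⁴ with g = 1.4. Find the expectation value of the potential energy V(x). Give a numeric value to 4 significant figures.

⟨V⟩ = ∫ V(x)·|ψ|² dx / ∫|ψ|² dx.
On 0 ≤ x ≤ a (j ≠ l): ∫sin²(jπx/a) dx = a/2, ∫sin(jπx/a)·sin(lπx/a) dx = 0; diagonal moments ∫x·sin²(jπx/a) dx = a²/4, ∫x²·sin²(jπx/a) dx = a³·(1/6 − 1/(4j²π²)); cross terms ∫x·sin(jπx/a)·sin(lπx/a) dx = 0 for j + l even and −4jla²/(π²(j² − l²)²) for j + l odd, ∫x²·sin(jπx/a)·sin(lπx/a) dx = (−1)^(j+l)·4jla³/(π²(j² − l²)²); higher powers the same way via product-to-sum and parts.
State is unnormalized: ∫|ψ|² dx = 11.770, and ∫ψ*·V(x)·ψ dx = 1790.9, so ⟨V⟩ = 1790.9 / 11.770.
⟨V⟩ = 152.16.

152.2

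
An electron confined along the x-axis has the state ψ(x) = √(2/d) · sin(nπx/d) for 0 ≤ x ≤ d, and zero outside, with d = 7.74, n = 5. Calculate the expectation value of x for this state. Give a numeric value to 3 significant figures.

⟨x⟩ = ∫ x·|ψ|² dx (integrals over the domain).
With sin²θ = (1 − cos2θ)/2 on 0 ≤ x ≤ d: ∫sin²(nπx/d) dx = d/2, ∫x·sin²(nπx/d) dx = d²/4, ∫x²·sin²(nπx/d) dx = d³·(1/6 − 1/(4n²π²)); higher powers xᵏ the same way, integrating xᵏ·cos(2nπx/d) by parts.
⟨x⟩ = 3.8700.

3.87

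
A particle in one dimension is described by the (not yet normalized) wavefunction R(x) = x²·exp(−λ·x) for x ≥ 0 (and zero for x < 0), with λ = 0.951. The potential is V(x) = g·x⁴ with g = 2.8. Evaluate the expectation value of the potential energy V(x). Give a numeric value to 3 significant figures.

⟨V⟩ = ∫ V(x)·|R|² dx / ∫|R|² dx.
Every integrand reduces to terms xʲ·e^(−2λx) on [0, ∞); use ∫₀^∞ xʲ·e^(−2λx) dx = j!/(2λ)^(j+1).
State is unnormalized: ∫|R|² dx = 0.96418, and ∫R*·V(x)·R dx = 346.56, so ⟨V⟩ = 346.56 / 0.96418.
⟨V⟩ = 359.44.

359.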